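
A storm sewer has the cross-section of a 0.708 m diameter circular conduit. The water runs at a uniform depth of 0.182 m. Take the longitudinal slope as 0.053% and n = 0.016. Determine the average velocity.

V = 0.323 m/s

For a circular section of diameter D = 0.708 m at depth y = 0.182 m, the central angle is θ = 2 arccos(1 − 2y/D) = 2.127 rad. Then A = (D²/8)(θ − sin θ) = 0.08005 m² and P = Dθ/2 = 0.7529 m.
Hydraulic radius R = A/P = 0.08005/0.7529 = 0.1063 m.
From Manning's equation, V = (1/n) R^(2/3) S^(1/2) = (1/0.016) × 0.1063^(2/3) × 0.00053^(1/2) = 0.323 m/s.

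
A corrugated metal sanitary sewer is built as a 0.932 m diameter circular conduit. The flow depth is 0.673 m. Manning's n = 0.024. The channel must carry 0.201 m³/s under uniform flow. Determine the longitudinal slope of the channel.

For a circular section of diameter D = 0.932 m at depth y = 0.673 m, the central angle is θ = 2 arccos(1 − 2y/D) = 4.062 rad. Then A = (D²/8)(θ − sin θ) = 0.5275 m² and P = Dθ/2 = 1.893 m.
Hydraulic radius R = A/P = 0.5275/1.893 = 0.2787 m.
From Manning's equation, S = [nQ / (1 A R^(2/3))]² = [0.024 × 0.201 / (1 × 0.5275 × 0.2787^(2/3))]² = 0.00046.

S = 0.00046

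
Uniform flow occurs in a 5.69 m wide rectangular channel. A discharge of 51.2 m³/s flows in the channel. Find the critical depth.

For a rectangular channel, critical depth y_c = (q²/g)^(1/3) where q = Q/b = 51.2/5.69 = 8.998 m²/s.
So y_c = (8.998²/9.81)^(1/3) = 2.02 m.

y_c = 2.02 m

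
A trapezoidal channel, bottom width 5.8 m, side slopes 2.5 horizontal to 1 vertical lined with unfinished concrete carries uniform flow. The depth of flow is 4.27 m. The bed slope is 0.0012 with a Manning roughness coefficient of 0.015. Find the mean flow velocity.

V = 4.19 m/s

With bottom width b = 5.8 m and side slope z = 2.5: A = (b + zy)y = (5.8 + 2.5×4.27)×4.27 = 70.35 m²; P = b + 2y√(1+z²) = 5.8 + 2×4.27×2.693 = 28.79 m.
Hydraulic radius R = A/P = 70.35/28.79 = 2.443 m.
From Manning's equation, V = (1/n) R^(2/3) S^(1/2) = (1/0.015) × 2.443^(2/3) × 0.0012^(1/2) = 4.19 m/s.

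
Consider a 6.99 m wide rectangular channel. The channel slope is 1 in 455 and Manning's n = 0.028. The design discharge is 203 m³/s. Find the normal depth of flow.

y_n = 9.31 m

Manning's equation rearranged: A R^(2/3) = nQ / (1·√S) = 0.028 × 203 / (√0.002198) = 121.2.
Try y = 11.6 m: A R^(2/3) = 156.7 — high.
Try y = 7.9 m: A R^(2/3) = 99.62 — low.
Try y = 9.31 m: A R^(2/3) = 121.2 — close enough.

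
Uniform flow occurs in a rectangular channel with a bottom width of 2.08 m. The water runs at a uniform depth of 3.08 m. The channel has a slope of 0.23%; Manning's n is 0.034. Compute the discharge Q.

Flow area A = b·y = 2.08 × 3.08 = 6.406 m². Wetted perimeter P = b + 2y = 2.08 + 2×3.08 = 8.24 m.
Hydraulic radius R = A/P = 6.406/8.24 = 0.7775 m.
Manning's equation: Q = (1/n) A R^(2/3) S^(1/2) = (1/0.034) × 6.406 × 0.7775^(2/3) × 0.0023^(1/2) = 7.64 m³/s.

Q = 7.64 m³/s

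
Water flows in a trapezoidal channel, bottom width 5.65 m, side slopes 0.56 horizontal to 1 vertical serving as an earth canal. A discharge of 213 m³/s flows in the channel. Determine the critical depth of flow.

At critical depth, Q² T / (g A³) = 1, i.e. A³/T = Q²/g = 213²/9.81 = 4625.
Try y = 3.73 m: A³/T = 2447 — too small.
Try y = 5.23 m: A³/T = 7849 — too large.
Try y = 4.49 m: A³/T = 4613 — close enough.

y_c = 4.49 m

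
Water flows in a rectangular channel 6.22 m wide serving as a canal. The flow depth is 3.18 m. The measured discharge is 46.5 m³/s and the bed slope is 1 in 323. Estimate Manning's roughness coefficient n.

n = 0.032

Flow area A = b·y = 6.22 × 3.18 = 19.78 m². Wetted perimeter P = b + 2y = 6.22 + 2×3.18 = 12.58 m.
Hydraulic radius R = A/P = 19.78/12.58 = 1.572 m.
Rearranging Manning's equation: n = (1/Q) A R^(2/3) S^(1/2) = (1/46.5) × 19.78 × 1.572^(2/3) × √0.003096 = 0.032.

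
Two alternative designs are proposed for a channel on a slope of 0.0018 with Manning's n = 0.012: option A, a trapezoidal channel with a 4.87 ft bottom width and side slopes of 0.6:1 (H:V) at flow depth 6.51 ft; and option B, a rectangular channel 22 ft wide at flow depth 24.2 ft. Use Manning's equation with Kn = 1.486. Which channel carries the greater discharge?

channel B

Channel A: With bottom width b = 4.87 ft and side slope z = 0.6: A = (b + zy)y = (4.87 + 0.6×6.51)×6.51 = 57.13 ft²; P = b + 2y√(1+z²) = 4.87 + 2×6.51×1.166 = 20.05 ft. Hydraulic radius R = A/P = 57.13/20.05 = 2.849 ft. Q_A = (1.486/0.012)·57.13·2.849^(2/3)·√0.0018 = 603.2 ft³/s.
Channel B: Flow area A = b·y = 22 × 24.2 = 532.4 ft². Wetted perimeter P = b + 2y = 22 + 2×24.2 = 70.4 ft. Hydraulic radius R = A/P = 532.4/70.4 = 7.562 ft. Q_B = (1.486/0.012)·532.4·7.562^(2/3)·√0.0018 = 10780 ft³/s.
Q_A = 603.2 ft³/s vs Q_B = 10780 ft³/s, so channel B carries more.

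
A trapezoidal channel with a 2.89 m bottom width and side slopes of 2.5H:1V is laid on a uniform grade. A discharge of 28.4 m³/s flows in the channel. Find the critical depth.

y_c = 1.45 m

At critical depth, Q² T / (g A³) = 1, i.e. A³/T = Q²/g = 28.4²/9.81 = 82.22.
Trying y = 1.26 m: A³/T = 47.96 — short.
Trying y = 1.73 m: A³/T = 168.5 — over.
Trying y = 1.45 m: A³/T = 83.14 — ≈ 82.22.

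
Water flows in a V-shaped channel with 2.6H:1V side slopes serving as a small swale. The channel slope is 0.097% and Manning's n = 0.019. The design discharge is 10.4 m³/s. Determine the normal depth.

y_n = 1.69 m

Manning's equation rearranged: A R^(2/3) = nQ / (1·√S) = 0.019 × 10.4 / (√0.00097) = 6.345.
Try y = 1.38 m: A R^(2/3) = 3.693 — low.
Try y = 1.69 m: A R^(2/3) = 6.339 — matches.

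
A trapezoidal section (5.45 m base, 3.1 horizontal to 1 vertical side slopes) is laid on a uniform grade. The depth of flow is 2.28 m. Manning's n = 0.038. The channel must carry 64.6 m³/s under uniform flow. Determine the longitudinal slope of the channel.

With bottom width b = 5.45 m and side slope z = 3.1: A = (b + zy)y = (5.45 + 3.1×2.28)×2.28 = 28.54 m²; P = b + 2y√(1+z²) = 5.45 + 2×2.28×3.257 = 20.3 m.
Hydraulic radius R = A/P = 28.54/20.3 = 1.406 m.
From Manning's equation, S = [nQ / (1 A R^(2/3))]² = [0.038 × 64.6 / (1 × 28.54 × 1.406^(2/3))]² = 0.0047.

S = 0.0047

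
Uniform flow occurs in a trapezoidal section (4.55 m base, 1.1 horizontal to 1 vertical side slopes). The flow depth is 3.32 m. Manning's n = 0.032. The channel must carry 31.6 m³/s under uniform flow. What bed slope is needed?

With bottom width b = 4.55 m and side slope z = 1.1: A = (b + zy)y = (4.55 + 1.1×3.32)×3.32 = 27.23 m²; P = b + 2y√(1+z²) = 4.55 + 2×3.32×1.487 = 14.42 m.
Hydraulic radius R = A/P = 27.23/14.42 = 1.888 m.
From Manning's equation, S = [nQ / (1 A R^(2/3))]² = [0.032 × 31.6 / (1 × 27.23 × 1.888^(2/3))]² = 0.000591.

S = 0.000591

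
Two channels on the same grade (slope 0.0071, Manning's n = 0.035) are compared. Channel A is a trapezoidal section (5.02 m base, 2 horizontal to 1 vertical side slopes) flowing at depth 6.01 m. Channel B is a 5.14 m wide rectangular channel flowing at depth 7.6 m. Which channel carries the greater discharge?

channel A

Channel A: With bottom width b = 5.02 m and side slope z = 2: A = (b + zy)y = (5.02 + 2×6.01)×6.01 = 102.4 m²; P = b + 2y√(1+z²) = 5.02 + 2×6.01×2.236 = 31.9 m. Hydraulic radius R = A/P = 102.4/31.9 = 3.211 m. Q_A = (1/0.035)·102.4·3.211^(2/3)·√0.0071 = 536.6 m³/s.
Channel B: Flow area A = b·y = 5.14 × 7.6 = 39.06 m². Wetted perimeter P = b + 2y = 5.14 + 2×7.6 = 20.34 m. Hydraulic radius R = A/P = 39.06/20.34 = 1.921 m. Q_B = (1/0.035)·39.06·1.921^(2/3)·√0.0071 = 145.3 m³/s.
Q_A = 536.6 m³/s vs Q_B = 145.3 m³/s, so channel A carries more.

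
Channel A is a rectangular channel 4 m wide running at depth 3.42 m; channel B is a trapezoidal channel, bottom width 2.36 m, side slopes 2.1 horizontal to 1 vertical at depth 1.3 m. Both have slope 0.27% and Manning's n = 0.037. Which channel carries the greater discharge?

channel A

Channel A: Flow area A = b·y = 4 × 3.42 = 13.68 m². Wetted perimeter P = b + 2y = 4 + 2×3.42 = 10.84 m. Hydraulic radius R = A/P = 13.68/10.84 = 1.262 m. Q_A = (1/0.037)·13.68·1.262^(2/3)·√0.0027 = 22.44 m³/s.
Channel B: With bottom width b = 2.36 m and side slope z = 2.1: A = (b + zy)y = (2.36 + 2.1×1.3)×1.3 = 6.617 m²; P = b + 2y√(1+z²) = 2.36 + 2×1.3×2.326 = 8.407 m. Hydraulic radius R = A/P = 6.617/8.407 = 0.787 m. Q_B = (1/0.037)·6.617·0.787^(2/3)·√0.0027 = 7.921 m³/s.
Q_A = 22.44 m³/s vs Q_B = 7.921 m³/s, so channel A carries more.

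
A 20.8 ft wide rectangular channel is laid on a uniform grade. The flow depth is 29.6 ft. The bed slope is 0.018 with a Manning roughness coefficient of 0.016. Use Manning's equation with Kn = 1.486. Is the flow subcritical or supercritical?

supercritical

Flow area A = b·y = 20.8 × 29.6 = 615.7 ft². Wetted perimeter P = b + 2y = 20.8 + 2×29.6 = 80 ft.
Hydraulic radius R = A/P = 615.7/80 = 7.696 ft.
V = (1.486/n) R^(2/3) √S = (1.486/0.016) × 7.696^(2/3) × √0.018 = 48.57 ft/s. Hydraulic depth D_h = A/T = 615.7/20.8 = 29.6 ft.
Froude number Fr = V/√(g·D_h) = 48.57/√(32.2×29.6) = 1.57, which is greater than 1, so the flow is supercritical.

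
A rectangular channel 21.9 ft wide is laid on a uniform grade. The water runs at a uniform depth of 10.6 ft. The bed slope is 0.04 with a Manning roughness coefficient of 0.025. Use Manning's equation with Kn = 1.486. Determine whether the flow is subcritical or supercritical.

supercritical

Flow area A = b·y = 21.9 × 10.6 = 232.1 ft². Wetted perimeter P = b + 2y = 21.9 + 2×10.6 = 43.1 ft.
Hydraulic radius R = A/P = 232.1/43.1 = 5.386 ft.
V = (1.486/n) R^(2/3) √S = (1.486/0.025) × 5.386^(2/3) × √0.04 = 36.53 ft/s. Hydraulic depth D_h = A/T = 232.1/21.9 = 10.6 ft.
Froude number Fr = V/√(g·D_h) = 36.53/√(32.2×10.6) = 1.98, which is greater than 1, so the flow is supercritical.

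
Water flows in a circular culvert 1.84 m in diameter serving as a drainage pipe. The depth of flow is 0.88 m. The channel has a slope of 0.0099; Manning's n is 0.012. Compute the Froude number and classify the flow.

supercritical

For a circular section of diameter D = 1.84 m at depth y = 0.88 m, the central angle is θ = 2 arccos(1 − 2y/D) = 3.055 rad. Then A = (D²/8)(θ − sin θ) = 1.256 m² and P = Dθ/2 = 2.81 m.
Hydraulic radius R = A/P = 1.256/2.81 = 0.4469 m.
V = (1/n) R^(2/3) √S = (1/0.012) × 0.4469^(2/3) × √0.0099 = 4.847 m/s. Hydraulic depth D_h = A/T = 1.256/1.838 = 0.6832 m.
Froude number Fr = V/√(g·D_h) = 4.847/√(9.81×0.6832) = 1.87, which is greater than 1, so the flow is supercritical.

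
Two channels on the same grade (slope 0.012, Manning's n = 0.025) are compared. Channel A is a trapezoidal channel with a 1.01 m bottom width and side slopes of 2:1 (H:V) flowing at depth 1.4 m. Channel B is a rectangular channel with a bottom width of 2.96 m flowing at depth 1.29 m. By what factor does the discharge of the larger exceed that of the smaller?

1.46

Channel A: With bottom width b = 1.01 m and side slope z = 2: A = (b + zy)y = (1.01 + 2×1.4)×1.4 = 5.334 m²; P = b + 2y√(1+z²) = 1.01 + 2×1.4×2.236 = 7.271 m. Hydraulic radius R = A/P = 5.334/7.271 = 0.7336 m. Q_A = (1/0.025)·5.334·0.7336^(2/3)·√0.012 = 19.01 m³/s.
Channel B: Flow area A = b·y = 2.96 × 1.29 = 3.818 m². Wetted perimeter P = b + 2y = 2.96 + 2×1.29 = 5.54 m. Hydraulic radius R = A/P = 3.818/5.54 = 0.6892 m. Q_B = (1/0.025)·3.818·0.6892^(2/3)·√0.012 = 13.06 m³/s.
The larger discharge is 19.01 m³/s and the smaller is 13.06 m³/s; the ratio is 1.46.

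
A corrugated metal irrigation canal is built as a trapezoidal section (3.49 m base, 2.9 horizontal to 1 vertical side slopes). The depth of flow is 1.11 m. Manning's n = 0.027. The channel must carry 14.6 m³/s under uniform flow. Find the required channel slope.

With bottom width b = 3.49 m and side slope z = 2.9: A = (b + zy)y = (3.49 + 2.9×1.11)×1.11 = 7.447 m²; P = b + 2y√(1+z²) = 3.49 + 2×1.11×3.068 = 10.3 m.
Hydraulic radius R = A/P = 7.447/10.3 = 0.723 m.
From Manning's equation, S = [nQ / (1 A R^(2/3))]² = [0.027 × 14.6 / (1 × 7.447 × 0.723^(2/3))]² = 0.00432.

S = 0.00432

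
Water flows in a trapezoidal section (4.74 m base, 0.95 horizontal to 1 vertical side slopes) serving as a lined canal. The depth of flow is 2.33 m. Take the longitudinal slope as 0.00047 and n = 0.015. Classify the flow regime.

With bottom width b = 4.74 m and side slope z = 0.95: A = (b + zy)y = (4.74 + 0.95×2.33)×2.33 = 16.2 m²; P = b + 2y√(1+z²) = 4.74 + 2×2.33×1.379 = 11.17 m.
Hydraulic radius R = A/P = 16.2/11.17 = 1.451 m.
V = (1/n) R^(2/3) √S = (1/0.015) × 1.451^(2/3) × √0.00047 = 1.852 m/s. Hydraulic depth D_h = A/T = 16.2/9.167 = 1.767 m.
Froude number Fr = V/√(g·D_h) = 1.852/√(9.81×1.767) = 0.445, which is less than 1, so the flow is subcritical.

subcritical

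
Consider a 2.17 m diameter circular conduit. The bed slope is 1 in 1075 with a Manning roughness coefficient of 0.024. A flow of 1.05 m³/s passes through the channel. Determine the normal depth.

y_n = 0.866 m

Manning's equation rearranged: A R^(2/3) = nQ / (1·√S) = 0.024 × 1.05 / (√0.0009302) = 0.8262.
Try y = 0.737 m: A R^(2/3) = 0.6111 — short.
Try y = 1.03 m: A R^(2/3) = 1.125 — over.
Try y = 0.866 m: A R^(2/3) = 0.8255 — close enough.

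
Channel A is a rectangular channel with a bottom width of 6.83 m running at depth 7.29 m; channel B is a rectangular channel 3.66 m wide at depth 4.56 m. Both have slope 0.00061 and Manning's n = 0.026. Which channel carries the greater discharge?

channel A

Channel A: Flow area A = b·y = 6.83 × 7.29 = 49.79 m². Wetted perimeter P = b + 2y = 6.83 + 2×7.29 = 21.41 m. Hydraulic radius R = A/P = 49.79/21.41 = 2.326 m. Q_A = (1/0.026)·49.79·2.326^(2/3)·√0.00061 = 83.02 m³/s.
Channel B: Flow area A = b·y = 3.66 × 4.56 = 16.69 m². Wetted perimeter P = b + 2y = 3.66 + 2×4.56 = 12.78 m. Hydraulic radius R = A/P = 16.69/12.78 = 1.306 m. Q_B = (1/0.026)·16.69·1.306^(2/3)·√0.00061 = 18.94 m³/s.
Q_A = 83.02 m³/s vs Q_B = 18.94 m³/s, so channel A carries more.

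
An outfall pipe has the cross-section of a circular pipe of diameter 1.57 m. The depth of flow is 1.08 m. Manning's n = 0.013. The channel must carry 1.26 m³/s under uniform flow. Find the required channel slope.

For a circular section of diameter D = 1.57 m at depth y = 1.08 m, the central angle is θ = 2 arccos(1 − 2y/D) = 3.912 rad. Then A = (D²/8)(θ − sin θ) = 1.42 m² and P = Dθ/2 = 3.071 m.
Hydraulic radius R = A/P = 1.42/3.071 = 0.4624 m.
From Manning's equation, S = [nQ / (1 A R^(2/3))]² = [0.013 × 1.26 / (1 × 1.42 × 0.4624^(2/3))]² = 0.000372.

S = 0.000372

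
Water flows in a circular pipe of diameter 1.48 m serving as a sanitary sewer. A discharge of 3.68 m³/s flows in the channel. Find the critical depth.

At critical depth, Q² T / (g A³) = 1, i.e. A³/T = Q²/g = 3.68²/9.81 = 1.38.
Try y = 0.733 m: A³/T = 0.4147 — too small.
Try y = 1.25 m: A³/T = 3.473 — too large.
Try y = 1 m: A³/T = 1.366 — ≈ 1.38.

y_c = 1 m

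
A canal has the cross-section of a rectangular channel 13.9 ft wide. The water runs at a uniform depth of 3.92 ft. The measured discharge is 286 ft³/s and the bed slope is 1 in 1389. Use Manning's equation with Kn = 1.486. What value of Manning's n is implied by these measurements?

Flow area A = b·y = 13.9 × 3.92 = 54.49 ft². Wetted perimeter P = b + 2y = 13.9 + 2×3.92 = 21.74 ft.
Hydraulic radius R = A/P = 54.49/21.74 = 2.506 ft.
Rearranging Manning's equation: n = (1.486/Q) A R^(2/3) S^(1/2) = (1.486/286) × 54.49 × 2.506^(2/3) × √0.0007199 = 0.014.

n = 0.014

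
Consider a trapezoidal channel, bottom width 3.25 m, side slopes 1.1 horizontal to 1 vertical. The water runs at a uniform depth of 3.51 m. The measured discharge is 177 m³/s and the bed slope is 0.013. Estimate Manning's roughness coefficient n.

With bottom width b = 3.25 m and side slope z = 1.1: A = (b + zy)y = (3.25 + 1.1×3.51)×3.51 = 24.96 m²; P = b + 2y√(1+z²) = 3.25 + 2×3.51×1.487 = 13.69 m.
Hydraulic radius R = A/P = 24.96/13.69 = 1.824 m.
Rearranging Manning's equation: n = (1/Q) A R^(2/3) S^(1/2) = (1/177) × 24.96 × 1.824^(2/3) × √0.013 = 0.024.

n = 0.024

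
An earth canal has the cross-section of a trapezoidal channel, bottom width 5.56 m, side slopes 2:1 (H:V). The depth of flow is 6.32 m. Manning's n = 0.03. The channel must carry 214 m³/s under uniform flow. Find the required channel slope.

S = 0.000609

With bottom width b = 5.56 m and side slope z = 2: A = (b + zy)y = (5.56 + 2×6.32)×6.32 = 115 m²; P = b + 2y√(1+z²) = 5.56 + 2×6.32×2.236 = 33.82 m.
Hydraulic radius R = A/P = 115/33.82 = 3.401 m.
From Manning's equation, S = [nQ / (1 A R^(2/3))]² = [0.03 × 214 / (1 × 115 × 3.401^(2/3))]² = 0.000609.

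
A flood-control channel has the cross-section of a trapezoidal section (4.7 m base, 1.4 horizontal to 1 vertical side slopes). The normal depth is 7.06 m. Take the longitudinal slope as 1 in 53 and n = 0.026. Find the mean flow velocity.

With bottom width b = 4.7 m and side slope z = 1.4: A = (b + zy)y = (4.7 + 1.4×7.06)×7.06 = 103 m²; P = b + 2y√(1+z²) = 4.7 + 2×7.06×1.72 = 28.99 m.
Hydraulic radius R = A/P = 103/28.99 = 3.551 m.
From Manning's equation, V = (1/n) R^(2/3) S^(1/2) = (1/0.026) × 3.551^(2/3) × 0.01887^(1/2) = 12.3 m/s.

V = 12.3 m/s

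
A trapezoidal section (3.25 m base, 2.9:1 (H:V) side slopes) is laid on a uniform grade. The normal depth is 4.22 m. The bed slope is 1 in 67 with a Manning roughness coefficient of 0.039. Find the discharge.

With bottom width b = 3.25 m and side slope z = 2.9: A = (b + zy)y = (3.25 + 2.9×4.22)×4.22 = 65.36 m²; P = b + 2y√(1+z²) = 3.25 + 2×4.22×3.068 = 29.14 m.
Hydraulic radius R = A/P = 65.36/29.14 = 2.243 m.
Manning's equation: Q = (1/n) A R^(2/3) S^(1/2) = (1/0.039) × 65.36 × 2.243^(2/3) × 0.01493^(1/2) = 351 m³/s.

Q = 351 m³/s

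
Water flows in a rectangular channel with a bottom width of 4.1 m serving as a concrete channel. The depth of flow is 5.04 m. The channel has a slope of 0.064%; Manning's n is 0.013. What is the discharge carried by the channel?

Flow area A = b·y = 4.1 × 5.04 = 20.66 m². Wetted perimeter P = b + 2y = 4.1 + 2×5.04 = 14.18 m.
Hydraulic radius R = A/P = 20.66/14.18 = 1.457 m.
Manning's equation: Q = (1/n) A R^(2/3) S^(1/2) = (1/0.013) × 20.66 × 1.457^(2/3) × 0.00064^(1/2) = 51.7 m³/s.

Q = 51.7 m³/s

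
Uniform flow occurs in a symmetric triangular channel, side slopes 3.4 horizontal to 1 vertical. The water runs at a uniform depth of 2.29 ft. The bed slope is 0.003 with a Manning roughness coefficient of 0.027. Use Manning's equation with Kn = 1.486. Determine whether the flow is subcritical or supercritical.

subcritical

For a triangular section with side slope z = 3.4: A = zy² = 3.4×2.29² = 17.83 ft²; P = 2y√(1+z²) = 2×2.29×3.544 = 16.23 ft.
Hydraulic radius R = A/P = 17.83/16.23 = 1.098 ft.
V = (1.486/n) R^(2/3) √S = (1.486/0.027) × 1.098^(2/3) × √0.003 = 3.209 ft/s. Hydraulic depth D_h = A/T = 17.83/15.57 = 1.145 ft.
Froude number Fr = V/√(g·D_h) = 3.209/√(32.2×1.145) = 0.529, which is less than 1, so the flow is subcritical.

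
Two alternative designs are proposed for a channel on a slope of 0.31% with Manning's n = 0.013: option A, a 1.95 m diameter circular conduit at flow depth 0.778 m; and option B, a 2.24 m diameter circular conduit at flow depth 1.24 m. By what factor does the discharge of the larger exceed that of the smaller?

Channel A: For a circular section of diameter D = 1.95 m at depth y = 0.778 m, the central angle is θ = 2 arccos(1 − 2y/D) = 2.735 rad. Then A = (D²/8)(θ − sin θ) = 1.112 m² and P = Dθ/2 = 2.666 m. Hydraulic radius R = A/P = 1.112/2.666 = 0.4169 m. Q_A = (1/0.013)·1.112·0.4169^(2/3)·√0.0031 = 2.657 m³/s.
Channel B: For a circular section of diameter D = 2.24 m at depth y = 1.24 m, the central angle is θ = 2 arccos(1 − 2y/D) = 3.356 rad. Then A = (D²/8)(θ − sin θ) = 2.239 m² and P = Dθ/2 = 3.759 m. Hydraulic radius R = A/P = 2.239/3.759 = 0.5955 m. Q_B = (1/0.013)·2.239·0.5955^(2/3)·√0.0031 = 6.787 m³/s.
The larger discharge is 6.787 m³/s and the smaller is 2.657 m³/s; the ratio is 2.55.

2.55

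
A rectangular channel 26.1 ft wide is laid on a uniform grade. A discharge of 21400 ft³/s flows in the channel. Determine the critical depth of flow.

y_c = 27.5 ft

For a rectangular channel, critical depth y_c = (q²/g)^(1/3) where q = Q/b = 21400/26.1 = 819.9 ft²/s.
So y_c = (819.9²/32.2)^(1/3) = 27.5 ft.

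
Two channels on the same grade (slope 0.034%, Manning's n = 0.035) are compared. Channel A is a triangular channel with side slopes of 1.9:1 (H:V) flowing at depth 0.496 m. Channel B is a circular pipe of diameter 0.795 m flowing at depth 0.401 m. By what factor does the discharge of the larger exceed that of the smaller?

1.98

Channel A: For a triangular section with side slope z = 1.9: A = zy² = 1.9×0.496² = 0.4674 m²; P = 2y√(1+z²) = 2×0.496×2.147 = 2.13 m. Hydraulic radius R = A/P = 0.4674/2.13 = 0.2195 m. Q_A = (1/0.035)·0.4674·0.2195^(2/3)·√0.00034 = 0.0896 m³/s.
Channel B: For a circular section of diameter D = 0.795 m at depth y = 0.401 m, the central angle is θ = 2 arccos(1 − 2y/D) = 3.159 rad. Then A = (D²/8)(θ − sin θ) = 0.251 m² and P = Dθ/2 = 1.256 m. Hydraulic radius R = A/P = 0.251/1.256 = 0.1999 m. Q_B = (1/0.035)·0.251·0.1999^(2/3)·√0.00034 = 0.0452 m³/s.
The larger discharge is 0.0896 m³/s and the smaller is 0.0452 m³/s; the ratio is 1.98.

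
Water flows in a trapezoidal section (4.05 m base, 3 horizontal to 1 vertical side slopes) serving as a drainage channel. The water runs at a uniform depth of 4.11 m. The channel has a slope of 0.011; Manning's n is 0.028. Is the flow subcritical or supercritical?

supercritical

With bottom width b = 4.05 m and side slope z = 3: A = (b + zy)y = (4.05 + 3×4.11)×4.11 = 67.32 m²; P = b + 2y√(1+z²) = 4.05 + 2×4.11×3.162 = 30.04 m.
Hydraulic radius R = A/P = 67.32/30.04 = 2.241 m.
V = (1/n) R^(2/3) √S = (1/0.028) × 2.241^(2/3) × √0.011 = 6.414 m/s. Hydraulic depth D_h = A/T = 67.32/28.71 = 2.345 m.
Froude number Fr = V/√(g·D_h) = 6.414/√(9.81×2.345) = 1.34, which is greater than 1, so the flow is supercritical.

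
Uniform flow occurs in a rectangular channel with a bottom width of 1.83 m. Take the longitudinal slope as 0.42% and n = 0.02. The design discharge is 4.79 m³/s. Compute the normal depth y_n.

Manning's equation rearranged: A R^(2/3) = nQ / (1·√S) = 0.02 × 4.79 / (√0.0042) = 1.478.
Try y = 0.927 m: A R^(2/3) = 1.012 — too small.
Try y = 1.24 m: A R^(2/3) = 1.48 — close enough.

y_n = 1.24 m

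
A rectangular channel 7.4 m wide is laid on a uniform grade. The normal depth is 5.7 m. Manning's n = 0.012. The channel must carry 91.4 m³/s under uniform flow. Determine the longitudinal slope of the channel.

S = 0.00023

Flow area A = b·y = 7.4 × 5.7 = 42.18 m². Wetted perimeter P = b + 2y = 7.4 + 2×5.7 = 18.8 m.
Hydraulic radius R = A/P = 42.18/18.8 = 2.244 m.
From Manning's equation, S = [nQ / (1 A R^(2/3))]² = [0.012 × 91.4 / (1 × 42.18 × 2.244^(2/3))]² = 0.00023.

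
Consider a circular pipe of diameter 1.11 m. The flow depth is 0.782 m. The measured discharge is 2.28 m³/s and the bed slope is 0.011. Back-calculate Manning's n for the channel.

n = 0.016

For a circular section of diameter D = 1.11 m at depth y = 0.782 m, the central angle is θ = 2 arccos(1 − 2y/D) = 3.984 rad. Then A = (D²/8)(θ − sin θ) = 0.7286 m² and P = Dθ/2 = 2.211 m.
Hydraulic radius R = A/P = 0.7286/2.211 = 0.3295 m.
Rearranging Manning's equation: n = (1/Q) A R^(2/3) S^(1/2) = (1/2.28) × 0.7286 × 0.3295^(2/3) × √0.011 = 0.016.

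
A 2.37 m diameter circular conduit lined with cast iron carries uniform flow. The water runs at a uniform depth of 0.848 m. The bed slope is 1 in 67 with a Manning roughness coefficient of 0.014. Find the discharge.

For a circular section of diameter D = 2.37 m at depth y = 0.848 m, the central angle is θ = 2 arccos(1 − 2y/D) = 2.565 rad. Then A = (D²/8)(θ − sin θ) = 1.418 m² and P = Dθ/2 = 3.039 m.
Hydraulic radius R = A/P = 1.418/3.039 = 0.4665 m.
Manning's equation: Q = (1/n) A R^(2/3) S^(1/2) = (1/0.014) × 1.418 × 0.4665^(2/3) × 0.01493^(1/2) = 7.44 m³/s.

Q = 7.44 m³/s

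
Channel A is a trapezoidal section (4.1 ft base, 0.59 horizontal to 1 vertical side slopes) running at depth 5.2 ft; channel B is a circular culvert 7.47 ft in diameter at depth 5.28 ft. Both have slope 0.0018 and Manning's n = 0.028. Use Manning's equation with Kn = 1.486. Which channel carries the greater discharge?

channel A

Channel A: With bottom width b = 4.1 ft and side slope z = 0.59: A = (b + zy)y = (4.1 + 0.59×5.2)×5.2 = 37.27 ft²; P = b + 2y√(1+z²) = 4.1 + 2×5.2×1.161 = 16.18 ft. Hydraulic radius R = A/P = 37.27/16.18 = 2.304 ft. Q_A = (1.486/0.028)·37.27·2.304^(2/3)·√0.0018 = 146.4 ft³/s.
Channel B: For a circular section of diameter D = 7.47 ft at depth y = 5.28 ft, the central angle is θ = 2 arccos(1 − 2y/D) = 3.995 rad. Then A = (D²/8)(θ − sin θ) = 33.12 ft² and P = Dθ/2 = 14.92 ft. Hydraulic radius R = A/P = 33.12/14.92 = 2.22 ft. Q_B = (1.486/0.028)·33.12·2.22^(2/3)·√0.0018 = 126.9 ft³/s.
Q_A = 146.4 ft³/s vs Q_B = 126.9 ft³/s, so channel A carries more.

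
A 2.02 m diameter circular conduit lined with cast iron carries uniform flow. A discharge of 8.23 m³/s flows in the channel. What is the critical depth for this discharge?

At critical depth, Q² T / (g A³) = 1, i.e. A³/T = Q²/g = 8.23²/9.81 = 6.904.
At y = 1.03 m: A³/T = 2.195 — low.
At y = 1.55 m: A³/T = 10.76 — high.
At y = 1.39 m: A³/T = 6.947 — ≈ 6.904.

y_c = 1.39 m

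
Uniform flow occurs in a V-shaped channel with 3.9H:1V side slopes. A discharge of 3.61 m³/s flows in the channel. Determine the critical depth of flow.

At critical depth, Q² T / (g A³) = 1, i.e. A³/T = Q²/g = 3.61²/9.81 = 1.328.
Try y = 0.586 m: A³/T = 0.5255 — short.
Try y = 0.705 m: A³/T = 1.324 — ≈ 1.328.

y_c = 0.705 m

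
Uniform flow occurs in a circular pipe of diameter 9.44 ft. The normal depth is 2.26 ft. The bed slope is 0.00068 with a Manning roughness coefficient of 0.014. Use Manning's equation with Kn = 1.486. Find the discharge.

For a circular section of diameter D = 9.44 ft at depth y = 2.26 ft, the central angle is θ = 2 arccos(1 − 2y/D) = 2.045 rad. Then A = (D²/8)(θ − sin θ) = 12.87 ft² and P = Dθ/2 = 9.653 ft.
Hydraulic radius R = A/P = 12.87/9.653 = 1.333 ft.
Manning's equation: Q = (1.486/n) A R^(2/3) S^(1/2) = (1.486/0.014) × 12.87 × 1.333^(2/3) × 0.00068^(1/2) = 43.2 ft³/s.

Q = 43.2 ft³/s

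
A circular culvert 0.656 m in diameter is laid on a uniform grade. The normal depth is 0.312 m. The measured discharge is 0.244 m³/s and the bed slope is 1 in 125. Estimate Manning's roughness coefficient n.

n = 0.017

For a circular section of diameter D = 0.656 m at depth y = 0.312 m, the central angle is θ = 2 arccos(1 − 2y/D) = 3.044 rad. Then A = (D²/8)(θ − sin θ) = 0.1585 m² and P = Dθ/2 = 0.9984 m.
Hydraulic radius R = A/P = 0.1585/0.9984 = 0.1588 m.
Rearranging Manning's equation: n = (1/Q) A R^(2/3) S^(1/2) = (1/0.244) × 0.1585 × 0.1588^(2/3) × √0.008 = 0.017.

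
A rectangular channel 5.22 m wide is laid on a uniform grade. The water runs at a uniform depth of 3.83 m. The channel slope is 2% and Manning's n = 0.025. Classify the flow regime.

Flow area A = b·y = 5.22 × 3.83 = 19.99 m². Wetted perimeter P = b + 2y = 5.22 + 2×3.83 = 12.88 m.
Hydraulic radius R = A/P = 19.99/12.88 = 1.552 m.
V = (1/n) R^(2/3) √S = (1/0.025) × 1.552^(2/3) × √0.02 = 7.584 m/s. Hydraulic depth D_h = A/T = 19.99/5.22 = 3.83 m.
Froude number Fr = V/√(g·D_h) = 7.584/√(9.81×3.83) = 1.24, which is greater than 1, so the flow is supercritical.

supercritical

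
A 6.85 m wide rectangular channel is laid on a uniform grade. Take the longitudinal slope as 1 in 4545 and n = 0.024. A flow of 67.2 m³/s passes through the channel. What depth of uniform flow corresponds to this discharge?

y_n = 8.71 m

Manning's equation rearranged: A R^(2/3) = nQ / (1·√S) = 0.024 × 67.2 / (√0.00022) = 108.7.
At y = 6.14 m: A R^(2/3) = 71.11 — short.
At y = 8.71 m: A R^(2/3) = 108.7 — close enough.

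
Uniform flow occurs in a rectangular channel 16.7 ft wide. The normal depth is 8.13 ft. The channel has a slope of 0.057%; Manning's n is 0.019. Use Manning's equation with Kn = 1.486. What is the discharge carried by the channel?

Flow area A = b·y = 16.7 × 8.13 = 135.8 ft². Wetted perimeter P = b + 2y = 16.7 + 2×8.13 = 32.96 ft.
Hydraulic radius R = A/P = 135.8/32.96 = 4.119 ft.
Manning's equation: Q = (1.486/n) A R^(2/3) S^(1/2) = (1.486/0.019) × 135.8 × 4.119^(2/3) × 0.00057^(1/2) = 651 ft³/s.

Q = 651 ft³/s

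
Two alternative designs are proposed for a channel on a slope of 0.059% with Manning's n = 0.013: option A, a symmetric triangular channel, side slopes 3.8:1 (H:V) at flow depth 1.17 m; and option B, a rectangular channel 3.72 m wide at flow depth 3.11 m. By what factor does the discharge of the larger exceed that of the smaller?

3.6

Channel A: For a triangular section with side slope z = 3.8: A = zy² = 3.8×1.17² = 5.202 m²; P = 2y√(1+z²) = 2×1.17×3.929 = 9.195 m. Hydraulic radius R = A/P = 5.202/9.195 = 0.5657 m. Q_A = (1/0.013)·5.202·0.5657^(2/3)·√0.00059 = 6.648 m³/s.
Channel B: Flow area A = b·y = 3.72 × 3.11 = 11.57 m². Wetted perimeter P = b + 2y = 3.72 + 2×3.11 = 9.94 m. Hydraulic radius R = A/P = 11.57/9.94 = 1.164 m. Q_B = (1/0.013)·11.57·1.164^(2/3)·√0.00059 = 23.92 m³/s.
The larger discharge is 23.92 m³/s and the smaller is 6.648 m³/s; the ratio is 3.6.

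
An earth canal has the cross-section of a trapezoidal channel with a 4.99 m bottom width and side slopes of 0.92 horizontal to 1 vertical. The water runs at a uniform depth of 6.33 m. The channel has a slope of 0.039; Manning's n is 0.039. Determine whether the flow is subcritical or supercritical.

supercritical

With bottom width b = 4.99 m and side slope z = 0.92: A = (b + zy)y = (4.99 + 0.92×6.33)×6.33 = 68.45 m²; P = b + 2y√(1+z²) = 4.99 + 2×6.33×1.359 = 22.19 m.
Hydraulic radius R = A/P = 68.45/22.19 = 3.084 m.
V = (1/n) R^(2/3) √S = (1/0.039) × 3.084^(2/3) × √0.039 = 10.73 m/s. Hydraulic depth D_h = A/T = 68.45/16.64 = 4.114 m.
Froude number Fr = V/√(g·D_h) = 10.73/√(9.81×4.114) = 1.69, which is greater than 1, so the flow is supercritical.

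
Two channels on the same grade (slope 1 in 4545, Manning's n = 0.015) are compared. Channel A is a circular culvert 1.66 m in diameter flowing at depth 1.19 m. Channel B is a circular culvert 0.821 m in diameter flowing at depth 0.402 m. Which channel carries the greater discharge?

channel A

Channel A: For a circular section of diameter D = 1.66 m at depth y = 1.19 m, the central angle is θ = 2 arccos(1 − 2y/D) = 4.039 rad. Then A = (D²/8)(θ − sin θ) = 1.66 m² and P = Dθ/2 = 3.352 m. Hydraulic radius R = A/P = 1.66/3.352 = 0.4953 m. Q_A = (1/0.015)·1.66·0.4953^(2/3)·√0.00022 = 1.028 m³/s.
Channel B: For a circular section of diameter D = 0.821 m at depth y = 0.402 m, the central angle is θ = 2 arccos(1 − 2y/D) = 3.1 rad. Then A = (D²/8)(θ − sin θ) = 0.2577 m² and P = Dθ/2 = 1.273 m. Hydraulic radius R = A/P = 0.2577/1.273 = 0.2025 m. Q_B = (1/0.015)·0.2577·0.2025^(2/3)·√0.00022 = 0.08788 m³/s.
Q_A = 1.028 m³/s vs Q_B = 0.08788 m³/s, so channel A carries more.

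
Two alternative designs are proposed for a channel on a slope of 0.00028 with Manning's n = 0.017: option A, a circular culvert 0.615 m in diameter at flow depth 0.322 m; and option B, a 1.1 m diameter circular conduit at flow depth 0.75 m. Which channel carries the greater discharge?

Channel A: For a circular section of diameter D = 0.615 m at depth y = 0.322 m, the central angle is θ = 2 arccos(1 − 2y/D) = 3.236 rad. Then A = (D²/8)(θ − sin θ) = 0.1574 m² and P = Dθ/2 = 0.9951 m. Hydraulic radius R = A/P = 0.1574/0.9951 = 0.1582 m. Q_A = (1/0.017)·0.1574·0.1582^(2/3)·√0.00028 = 0.04534 m³/s.
Channel B: For a circular section of diameter D = 1.1 m at depth y = 0.75 m, the central angle is θ = 2 arccos(1 − 2y/D) = 3.886 rad. Then A = (D²/8)(θ − sin θ) = 0.6902 m² and P = Dθ/2 = 2.137 m. Hydraulic radius R = A/P = 0.6902/2.137 = 0.3229 m. Q_B = (1/0.017)·0.6902·0.3229^(2/3)·√0.00028 = 0.3198 m³/s.
Q_A = 0.04534 m³/s vs Q_B = 0.3198 m³/s, so channel B carries more.

channel B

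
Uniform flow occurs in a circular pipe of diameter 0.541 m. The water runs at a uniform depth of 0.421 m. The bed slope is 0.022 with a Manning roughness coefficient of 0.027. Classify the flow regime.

For a circular section of diameter D = 0.541 m at depth y = 0.421 m, the central angle is θ = 2 arccos(1 − 2y/D) = 4.322 rad. Then A = (D²/8)(θ − sin θ) = 0.1919 m² and P = Dθ/2 = 1.169 m.
Hydraulic radius R = A/P = 0.1919/1.169 = 0.1642 m.
V = (1/n) R^(2/3) √S = (1/0.027) × 0.1642^(2/3) × √0.022 = 1.647 m/s. Hydraulic depth D_h = A/T = 0.1919/0.4495 = 0.427 m.
Froude number Fr = V/√(g·D_h) = 1.647/√(9.81×0.427) = 0.805, which is less than 1, so the flow is subcritical.

subcritical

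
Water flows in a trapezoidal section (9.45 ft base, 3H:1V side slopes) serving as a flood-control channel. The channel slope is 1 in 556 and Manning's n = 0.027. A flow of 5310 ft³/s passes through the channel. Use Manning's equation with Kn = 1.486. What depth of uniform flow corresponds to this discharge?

y_n = 13 ft

Manning's equation rearranged: A R^(2/3) = nQ / (1.486·√S) = 0.027 × 5310 / (1.486 × √0.001799) = 2275.
At y = 8.89 ft: A R^(2/3) = 925 — too small.
At y = 16.2 ft: A R^(2/3) = 3887 — too large.
At y = 13 ft: A R^(2/3) = 2276 — ≈ 2275.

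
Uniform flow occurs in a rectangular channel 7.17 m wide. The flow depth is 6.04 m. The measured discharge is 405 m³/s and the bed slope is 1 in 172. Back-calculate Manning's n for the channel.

n = 0.014

Flow area A = b·y = 7.17 × 6.04 = 43.31 m². Wetted perimeter P = b + 2y = 7.17 + 2×6.04 = 19.25 m.
Hydraulic radius R = A/P = 43.31/19.25 = 2.25 m.
Rearranging Manning's equation: n = (1/Q) A R^(2/3) S^(1/2) = (1/405) × 43.31 × 2.25^(2/3) × √0.005814 = 0.014.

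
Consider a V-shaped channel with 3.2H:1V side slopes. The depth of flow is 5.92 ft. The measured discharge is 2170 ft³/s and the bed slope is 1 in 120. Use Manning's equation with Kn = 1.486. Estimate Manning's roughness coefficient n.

n = 0.014

For a triangular section with side slope z = 3.2: A = zy² = 3.2×5.92² = 112.1 ft²; P = 2y√(1+z²) = 2×5.92×3.353 = 39.69 ft.
Hydraulic radius R = A/P = 112.1/39.69 = 2.825 ft.
Rearranging Manning's equation: n = (1.486/Q) A R^(2/3) S^(1/2) = (1.486/2170) × 112.1 × 2.825^(2/3) × √0.008333 = 0.014.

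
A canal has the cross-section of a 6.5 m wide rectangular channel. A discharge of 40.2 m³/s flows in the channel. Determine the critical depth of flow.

y_c = 1.57 m

For a rectangular channel, critical depth y_c = (q²/g)^(1/3) where q = Q/b = 40.2/6.5 = 6.185 m²/s.
So y_c = (6.185²/9.81)^(1/3) = 1.57 m.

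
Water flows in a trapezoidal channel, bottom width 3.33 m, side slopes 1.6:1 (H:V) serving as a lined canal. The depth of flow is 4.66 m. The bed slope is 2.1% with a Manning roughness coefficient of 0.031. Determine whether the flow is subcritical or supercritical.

supercritical

With bottom width b = 3.33 m and side slope z = 1.6: A = (b + zy)y = (3.33 + 1.6×4.66)×4.66 = 50.26 m²; P = b + 2y√(1+z²) = 3.33 + 2×4.66×1.887 = 20.91 m.
Hydraulic radius R = A/P = 50.26/20.91 = 2.403 m.
V = (1/n) R^(2/3) √S = (1/0.031) × 2.403^(2/3) × √0.021 = 8.387 m/s. Hydraulic depth D_h = A/T = 50.26/18.24 = 2.755 m.
Froude number Fr = V/√(g·D_h) = 8.387/√(9.81×2.755) = 1.61, which is greater than 1, so the flow is supercritical.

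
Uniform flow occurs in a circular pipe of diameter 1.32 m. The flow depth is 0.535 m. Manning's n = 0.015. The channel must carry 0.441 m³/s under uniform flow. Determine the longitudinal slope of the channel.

For a circular section of diameter D = 1.32 m at depth y = 0.535 m, the central angle is θ = 2 arccos(1 − 2y/D) = 2.761 rad. Then A = (D²/8)(θ − sin θ) = 0.5202 m² and P = Dθ/2 = 1.822 m.
Hydraulic radius R = A/P = 0.5202/1.822 = 0.2855 m.
From Manning's equation, S = [nQ / (1 A R^(2/3))]² = [0.015 × 0.441 / (1 × 0.5202 × 0.2855^(2/3))]² = 0.00086.

S = 0.00086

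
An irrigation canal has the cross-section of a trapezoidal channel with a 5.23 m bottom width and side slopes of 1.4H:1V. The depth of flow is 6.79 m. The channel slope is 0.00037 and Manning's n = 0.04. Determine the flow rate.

Q = 111 m³/s

With bottom width b = 5.23 m and side slope z = 1.4: A = (b + zy)y = (5.23 + 1.4×6.79)×6.79 = 100.1 m²; P = b + 2y√(1+z²) = 5.23 + 2×6.79×1.72 = 28.59 m.
Hydraulic radius R = A/P = 100.1/28.59 = 3.499 m.
Manning's equation: Q = (1/n) A R^(2/3) S^(1/2) = (1/0.04) × 100.1 × 3.499^(2/3) × 0.00037^(1/2) = 111 m³/s.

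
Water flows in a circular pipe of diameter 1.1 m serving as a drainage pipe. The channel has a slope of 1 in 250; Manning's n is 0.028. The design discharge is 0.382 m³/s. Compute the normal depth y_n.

y_n = 0.498 m

Manning's equation rearranged: A R^(2/3) = nQ / (1·√S) = 0.028 × 0.382 / (√0.004) = 0.1691.
Trying y = 0.411 m: A R^(2/3) = 0.1194 — short.
Trying y = 0.539 m: A R^(2/3) = 0.1941 — over.
Trying y = 0.498 m: A R^(2/3) = 0.1692 — close enough.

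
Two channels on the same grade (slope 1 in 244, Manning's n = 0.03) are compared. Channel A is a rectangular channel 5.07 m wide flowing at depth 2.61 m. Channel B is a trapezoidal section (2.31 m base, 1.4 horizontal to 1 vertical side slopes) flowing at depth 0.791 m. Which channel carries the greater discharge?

channel A

Channel A: Flow area A = b·y = 5.07 × 2.61 = 13.23 m². Wetted perimeter P = b + 2y = 5.07 + 2×2.61 = 10.29 m. Hydraulic radius R = A/P = 13.23/10.29 = 1.286 m. Q_A = (1/0.03)·13.23·1.286^(2/3)·√0.004098 = 33.39 m³/s.
Channel B: With bottom width b = 2.31 m and side slope z = 1.4: A = (b + zy)y = (2.31 + 1.4×0.791)×0.791 = 2.703 m²; P = b + 2y√(1+z²) = 2.31 + 2×0.791×1.72 = 5.032 m. Hydraulic radius R = A/P = 2.703/5.032 = 0.5372 m. Q_B = (1/0.03)·2.703·0.5372^(2/3)·√0.004098 = 3.812 m³/s.
Q_A = 33.39 m³/s vs Q_B = 3.812 m³/s, so channel A carries more.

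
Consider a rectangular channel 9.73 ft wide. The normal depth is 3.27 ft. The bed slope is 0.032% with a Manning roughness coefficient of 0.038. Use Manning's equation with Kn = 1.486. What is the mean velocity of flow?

Flow area A = b·y = 9.73 × 3.27 = 31.82 ft². Wetted perimeter P = b + 2y = 9.73 + 2×3.27 = 16.27 ft.
Hydraulic radius R = A/P = 31.82/16.27 = 1.956 ft.
From Manning's equation, V = (1.486/n) R^(2/3) S^(1/2) = (1.486/0.038) × 1.956^(2/3) × 0.00032^(1/2) = 1.09 ft/s.

V = 1.09 ft/s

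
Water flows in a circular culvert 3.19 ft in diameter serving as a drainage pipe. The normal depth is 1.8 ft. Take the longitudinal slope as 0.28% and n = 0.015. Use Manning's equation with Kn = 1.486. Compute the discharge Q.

For a circular section of diameter D = 3.19 ft at depth y = 1.8 ft, the central angle is θ = 2 arccos(1 − 2y/D) = 3.399 rad. Then A = (D²/8)(θ − sin θ) = 4.648 ft² and P = Dθ/2 = 5.422 ft.
Hydraulic radius R = A/P = 4.648/5.422 = 0.8573 ft.
Manning's equation: Q = (1.486/n) A R^(2/3) S^(1/2) = (1.486/0.015) × 4.648 × 0.8573^(2/3) × 0.0028^(1/2) = 22 ft³/s.

Q = 22 ft³/s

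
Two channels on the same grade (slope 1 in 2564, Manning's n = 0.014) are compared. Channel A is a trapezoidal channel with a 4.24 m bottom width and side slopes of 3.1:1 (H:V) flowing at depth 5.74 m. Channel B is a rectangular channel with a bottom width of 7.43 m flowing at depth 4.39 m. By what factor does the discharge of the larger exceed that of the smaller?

5.1

Channel A: With bottom width b = 4.24 m and side slope z = 3.1: A = (b + zy)y = (4.24 + 3.1×5.74)×5.74 = 126.5 m²; P = b + 2y√(1+z²) = 4.24 + 2×5.74×3.257 = 41.63 m. Hydraulic radius R = A/P = 126.5/41.63 = 3.038 m. Q_A = (1/0.014)·126.5·3.038^(2/3)·√0.00039 = 374.2 m³/s.
Channel B: Flow area A = b·y = 7.43 × 4.39 = 32.62 m². Wetted perimeter P = b + 2y = 7.43 + 2×4.39 = 16.21 m. Hydraulic radius R = A/P = 32.62/16.21 = 2.012 m. Q_B = (1/0.014)·32.62·2.012^(2/3)·√0.00039 = 73.34 m³/s.
The larger discharge is 374.2 m³/s and the smaller is 73.34 m³/s; the ratio is 5.1.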